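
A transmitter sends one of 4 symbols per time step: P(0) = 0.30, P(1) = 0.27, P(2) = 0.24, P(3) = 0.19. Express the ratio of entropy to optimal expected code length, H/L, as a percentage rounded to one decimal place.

99.0%

Entropy H = −Σ p log₂ p ≈ 1.9805 bits.
Huffman merges: 19/100+6/25→43/100; 27/100+3/10→57/100; 43/100+57/100→1. L = 2 ≈ 2.0000.
Efficiency = H/L = 1.9805/2.0000 = 99.0%.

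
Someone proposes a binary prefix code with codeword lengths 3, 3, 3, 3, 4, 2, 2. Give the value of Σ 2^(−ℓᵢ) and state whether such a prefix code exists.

With common denominator 2^4 = 16: Σ 2^(−ℓᵢ) = 2/16 + 2/16 + 2/16 + 2/16 + 1/16 + 4/16 + 4/16 = 17/16 = 1.0625.
Kraft's inequality requires Σ ≤ 1; here Σ = 1.0625 > 1, so no such prefix code exists.

1.0625; no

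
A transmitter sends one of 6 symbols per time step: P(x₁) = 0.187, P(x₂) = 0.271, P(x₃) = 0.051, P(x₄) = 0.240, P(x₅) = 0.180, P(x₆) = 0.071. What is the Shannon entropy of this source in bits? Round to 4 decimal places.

2.3921 bits

H = −Σ pᵢ log₂ pᵢ.
−0.187·log₂(0.187) = 0.4523
−0.271·log₂(0.271) = 0.5105
−0.051·log₂(0.051) = 0.2190
−0.240·log₂(0.240) = 0.4941
−0.180·log₂(0.180) = 0.4453
−0.071·log₂(0.071) = 0.2709
Sum ≈ 2.3921 → 2.3921 bits.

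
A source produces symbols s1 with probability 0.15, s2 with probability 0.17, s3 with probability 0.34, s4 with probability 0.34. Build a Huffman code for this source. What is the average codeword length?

1.98 bits/symbol

Repeatedly combine the two least-probable nodes; the expected code length is the sum of the merged weights.
merge 3/20 + 17/100 → 8/25
merge 8/25 + 17/50 → 33/50
merge 17/50 + 33/50 → 1
L = 8/25 + 33/50 + 1 = 99/50 = 1.98 bits/symbol.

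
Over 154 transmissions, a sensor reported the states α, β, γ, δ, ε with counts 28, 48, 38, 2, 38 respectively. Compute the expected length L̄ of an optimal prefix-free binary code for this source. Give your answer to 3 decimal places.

Probabilities are the counts divided by 154.
Repeatedly combine the two least-probable nodes; the expected code length is the sum of the merged weights.
merge 1/77 + 2/11 → 15/77
merge 15/77 + 19/77 → 34/77
merge 19/77 + 24/77 → 43/77
merge 34/77 + 43/77 → 1
L = 15/77 + 34/77 + 43/77 + 1 = 169/77 ≈ 2.195 bits/symbol.

2.195 bits/symbol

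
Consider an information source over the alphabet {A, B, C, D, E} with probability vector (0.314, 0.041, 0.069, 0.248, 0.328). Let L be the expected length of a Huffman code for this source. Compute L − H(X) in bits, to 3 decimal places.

0.104 bits

Entropy H = −Σ p log₂ p ≈ 2.0062 bits.
Huffman merges: 41/1000+69/1000→11/100; 11/100+31/125→179/500; 157/500+41/125→321/500; 179/500+321/500→1. L = 211/100 ≈ 2.1100.
L − H = 2.1100 − 2.0062 = 0.104 bits.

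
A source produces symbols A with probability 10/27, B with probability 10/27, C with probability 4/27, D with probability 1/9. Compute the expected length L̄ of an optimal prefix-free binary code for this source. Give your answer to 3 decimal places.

Repeatedly combine the two least-probable nodes; the expected code length is the sum of the merged weights.
merge 1/9 + 4/27 → 7/27
merge 7/27 + 10/27 → 17/27
merge 10/27 + 17/27 → 1
L = 7/27 + 17/27 + 1 = 17/9 ≈ 1.889 bits/symbol.

1.889 bits/symbol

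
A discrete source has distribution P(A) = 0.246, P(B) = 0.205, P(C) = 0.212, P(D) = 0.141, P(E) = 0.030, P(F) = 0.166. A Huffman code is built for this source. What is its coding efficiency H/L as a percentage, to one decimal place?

Entropy H = −Σ p log₂ p ≈ 2.4212 bits.
Huffman merges: 3/100+141/1000→171/1000; 83/500+171/1000→337/1000; 41/200+53/250→417/1000; 123/500+337/1000→583/1000; 417/1000+583/1000→1. L = 627/250 ≈ 2.5080.
Efficiency = H/L = 2.4212/2.5080 = 96.5%.

96.5%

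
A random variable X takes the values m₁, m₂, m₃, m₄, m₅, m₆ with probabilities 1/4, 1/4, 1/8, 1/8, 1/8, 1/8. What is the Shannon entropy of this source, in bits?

2.5 bits

Each probability is a power of 1/2, so log₂(1/p) is an integer.
H = Σ p·log₂(1/p) = 1/4·2 + 1/4·2 + 1/8·3 + 1/8·3 + 1/8·3 + 1/8·3 = 2.5 bits.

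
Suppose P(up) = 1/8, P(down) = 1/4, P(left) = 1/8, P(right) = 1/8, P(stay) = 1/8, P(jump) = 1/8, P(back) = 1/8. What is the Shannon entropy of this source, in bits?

Each probability is a power of 1/2, so log₂(1/p) is an integer.
H = Σ p·log₂(1/p) = 1/8·3 + 1/4·2 + 1/8·3 + 1/8·3 + 1/8·3 + 1/8·3 + 1/8·3 = 2.75 bits.

2.75 bits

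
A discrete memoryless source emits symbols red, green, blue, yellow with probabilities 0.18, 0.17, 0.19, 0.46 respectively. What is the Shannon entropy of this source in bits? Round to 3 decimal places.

H = −Σ pᵢ log₂ pᵢ.
−0.18·log₂(0.18) = 0.4453
−0.17·log₂(0.17) = 0.4346
−0.19·log₂(0.19) = 0.4552
−0.46·log₂(0.46) = 0.5153
Sum ≈ 1.8505 → 1.850 bits.

1.850 bits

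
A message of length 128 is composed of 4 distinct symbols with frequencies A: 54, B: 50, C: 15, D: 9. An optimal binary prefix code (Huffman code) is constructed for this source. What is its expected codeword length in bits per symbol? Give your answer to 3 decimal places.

1.766 bits/symbol

Probabilities are the counts divided by 128.
Repeatedly combine the two least-probable nodes; the expected code length is the sum of the merged weights.
merge 9/128 + 15/128 → 3/16
merge 3/16 + 25/64 → 37/64
merge 27/64 + 37/64 → 1
L = 3/16 + 37/64 + 1 = 113/64 ≈ 1.766 bits/symbol.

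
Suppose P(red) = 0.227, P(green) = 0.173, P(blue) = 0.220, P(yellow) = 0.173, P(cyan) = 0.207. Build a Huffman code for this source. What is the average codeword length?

Repeatedly combine the two least-probable nodes; the expected code length is the sum of the merged weights.
merge 173/1000 + 173/1000 → 173/500
merge 207/1000 + 11/50 → 427/1000
merge 227/1000 + 173/500 → 573/1000
merge 427/1000 + 573/1000 → 1
L = 173/500 + 427/1000 + 573/1000 + 1 = 1173/500 = 2.346 bits/symbol.

2.346 bits/symbol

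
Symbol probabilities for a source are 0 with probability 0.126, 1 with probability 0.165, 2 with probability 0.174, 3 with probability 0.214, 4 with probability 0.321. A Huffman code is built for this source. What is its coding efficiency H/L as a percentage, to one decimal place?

Entropy H = −Σ p log₂ p ≈ 2.2467 bits.
Huffman merges: 63/500+33/200→291/1000; 87/500+107/500→97/250; 291/1000+321/1000→153/250; 97/250+153/250→1. L = 2291/1000 ≈ 2.2910.
Efficiency = H/L = 2.2467/2.2910 = 98.1%.

98.1%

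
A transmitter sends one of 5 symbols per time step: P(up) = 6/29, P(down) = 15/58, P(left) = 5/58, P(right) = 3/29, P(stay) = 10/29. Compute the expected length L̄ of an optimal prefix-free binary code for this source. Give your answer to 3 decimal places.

2.190 bits/symbol

Repeatedly combine the two least-probable nodes; the expected code length is the sum of the merged weights.
merge 5/58 + 3/29 → 11/58
merge 11/58 + 6/29 → 23/58
merge 15/58 + 10/29 → 35/58
merge 23/58 + 35/58 → 1
L = 11/58 + 23/58 + 35/58 + 1 = 127/58 ≈ 2.190 bits/symbol.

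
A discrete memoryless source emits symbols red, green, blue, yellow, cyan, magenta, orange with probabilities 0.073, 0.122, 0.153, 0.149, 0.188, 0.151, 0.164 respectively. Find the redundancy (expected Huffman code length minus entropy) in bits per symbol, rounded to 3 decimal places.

Entropy H = −Σ p log₂ p ≈ 2.7624 bits.
Huffman merges: 73/1000+61/500→39/200; 149/1000+151/1000→3/10; 153/1000+41/250→317/1000; 47/250+39/200→383/1000; 3/10+317/1000→617/1000; 383/1000+617/1000→1. L = 703/250 ≈ 2.8120.
L − H = 2.8120 − 2.7624 = 0.050 bits.

0.050 bits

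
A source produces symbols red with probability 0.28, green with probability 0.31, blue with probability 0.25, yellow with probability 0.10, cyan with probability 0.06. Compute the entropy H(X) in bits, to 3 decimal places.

H = −Σ pᵢ log₂ pᵢ.
−0.28·log₂(0.28) = 0.5142
−0.31·log₂(0.31) = 0.5238
−0.25·log₂(0.25) = 0.5000
−0.10·log₂(0.10) = 0.3322
−0.06·log₂(0.06) = 0.2435
Sum ≈ 2.1137 → 2.114 bits.

2.114 bits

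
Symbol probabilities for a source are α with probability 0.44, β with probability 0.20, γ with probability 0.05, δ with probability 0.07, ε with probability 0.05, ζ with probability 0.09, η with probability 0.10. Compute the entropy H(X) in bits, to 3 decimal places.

2.331 bits

H = −Σ pᵢ log₂ pᵢ.
−0.44·log₂(0.44) = 0.5211
−0.20·log₂(0.20) = 0.4644
−0.05·log₂(0.05) = 0.2161
−0.07·log₂(0.07) = 0.2686
−0.05·log₂(0.05) = 0.2161
−0.09·log₂(0.09) = 0.3127
−0.10·log₂(0.10) = 0.3322
Sum ≈ 2.3311 → 2.331 bits.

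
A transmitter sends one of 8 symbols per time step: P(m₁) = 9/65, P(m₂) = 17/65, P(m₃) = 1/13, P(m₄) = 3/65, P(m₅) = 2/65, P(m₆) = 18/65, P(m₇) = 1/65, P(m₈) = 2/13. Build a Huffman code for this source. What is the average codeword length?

Repeatedly combine the two least-probable nodes; the expected code length is the sum of the merged weights.
merge 1/65 + 2/65 → 3/65
merge 3/65 + 3/65 → 6/65
merge 1/13 + 6/65 → 11/65
merge 9/65 + 2/13 → 19/65
merge 11/65 + 17/65 → 28/65
merge 18/65 + 19/65 → 37/65
merge 28/65 + 37/65 → 1
L = 3/65 + 6/65 + 11/65 + 19/65 + 28/65 + 37/65 + 1 = 13/5 = 2.6 bits/symbol.

2.6 bits/symbol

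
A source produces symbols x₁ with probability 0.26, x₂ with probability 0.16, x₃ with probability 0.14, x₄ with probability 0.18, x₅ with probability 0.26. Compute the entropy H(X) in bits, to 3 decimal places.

2.276 bits

H = −Σ pᵢ log₂ pᵢ.
−0.26·log₂(0.26) = 0.5053
−0.16·log₂(0.16) = 0.4230
−0.14·log₂(0.14) = 0.3971
−0.18·log₂(0.18) = 0.4453
−0.26·log₂(0.26) = 0.5053
Sum ≈ 2.2760 → 2.276 bits.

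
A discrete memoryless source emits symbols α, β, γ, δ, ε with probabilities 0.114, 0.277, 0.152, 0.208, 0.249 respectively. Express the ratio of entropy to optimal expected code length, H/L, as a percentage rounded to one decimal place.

Entropy H = −Σ p log₂ p ≈ 2.2539 bits.
Huffman merges: 57/500+19/125→133/500; 26/125+249/1000→457/1000; 133/500+277/1000→543/1000; 457/1000+543/1000→1. L = 1133/500 ≈ 2.2660.
Efficiency = H/L = 2.2539/2.2660 = 99.5%.

99.5%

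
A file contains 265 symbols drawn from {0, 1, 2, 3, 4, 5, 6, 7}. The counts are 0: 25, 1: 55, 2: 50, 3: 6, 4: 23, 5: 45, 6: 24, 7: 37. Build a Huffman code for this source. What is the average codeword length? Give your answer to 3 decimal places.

2.898 bits/symbol

Probabilities are the counts divided by 265.
Repeatedly combine the two least-probable nodes; the expected code length is the sum of the merged weights.
merge 6/265 + 23/265 → 29/265
merge 24/265 + 5/53 → 49/265
merge 29/265 + 37/265 → 66/265
merge 9/53 + 49/265 → 94/265
merge 10/53 + 11/53 → 21/53
merge 66/265 + 94/265 → 32/53
merge 21/53 + 32/53 → 1
L = 29/265 + 49/265 + 66/265 + 94/265 + 21/53 + 32/53 + 1 = 768/265 ≈ 2.898 bits/symbol.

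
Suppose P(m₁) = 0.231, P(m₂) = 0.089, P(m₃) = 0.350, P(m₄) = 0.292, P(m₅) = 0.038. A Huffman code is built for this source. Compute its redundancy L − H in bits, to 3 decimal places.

0.100 bits

Entropy H = −Σ p log₂ p ≈ 2.0269 bits.
Huffman merges: 19/500+89/1000→127/1000; 127/1000+231/1000→179/500; 73/250+7/20→321/500; 179/500+321/500→1. L = 2127/1000 ≈ 2.1270.
L − H = 2.1270 − 2.0269 = 0.100 bits.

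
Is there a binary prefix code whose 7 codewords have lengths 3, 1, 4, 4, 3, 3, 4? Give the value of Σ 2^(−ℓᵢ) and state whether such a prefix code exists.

With common denominator 2^4 = 16: Σ 2^(−ℓᵢ) = 2/16 + 8/16 + 1/16 + 1/16 + 2/16 + 2/16 + 1/16 = 17/16 = 1.0625.
Kraft's inequality requires Σ ≤ 1; here Σ = 1.0625 > 1, so no such prefix code exists.

1.0625; no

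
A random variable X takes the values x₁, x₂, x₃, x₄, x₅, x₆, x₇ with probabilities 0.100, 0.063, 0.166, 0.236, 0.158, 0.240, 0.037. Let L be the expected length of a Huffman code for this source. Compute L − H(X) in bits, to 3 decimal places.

Entropy H = −Σ p log₂ p ≈ 2.5959 bits.
Huffman merges: 37/1000+63/1000→1/10; 1/10+1/10→1/5; 79/500+83/500→81/250; 1/5+59/250→109/250; 6/25+81/250→141/250; 109/250+141/250→1. L = 328/125 ≈ 2.6240.
L − H = 2.6240 − 2.5959 = 0.028 bits.

0.028 bits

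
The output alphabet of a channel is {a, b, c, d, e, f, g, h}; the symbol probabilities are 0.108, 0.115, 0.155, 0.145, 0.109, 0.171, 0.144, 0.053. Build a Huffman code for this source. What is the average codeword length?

2.99 bits/symbol

Repeatedly combine the two least-probable nodes; the expected code length is the sum of the merged weights.
merge 53/1000 + 27/250 → 161/1000
merge 109/1000 + 23/200 → 28/125
merge 18/125 + 29/200 → 289/1000
merge 31/200 + 161/1000 → 79/250
merge 171/1000 + 28/125 → 79/200
merge 289/1000 + 79/250 → 121/200
merge 79/200 + 121/200 → 1
L = 161/1000 + 28/125 + 289/1000 + 79/250 + 79/200 + 121/200 + 1 = 299/100 = 2.99 bits/symbol.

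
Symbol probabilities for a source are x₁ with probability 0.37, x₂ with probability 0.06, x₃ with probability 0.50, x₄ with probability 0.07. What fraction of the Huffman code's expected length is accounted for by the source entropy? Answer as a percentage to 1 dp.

94.7%

Entropy H = −Σ p log₂ p ≈ 1.5428 bits.
Huffman merges: 3/50+7/100→13/100; 13/100+37/100→1/2; 1/2+1/2→1. L = 163/100 ≈ 1.6300.
Efficiency = H/L = 1.5428/1.6300 = 94.7%.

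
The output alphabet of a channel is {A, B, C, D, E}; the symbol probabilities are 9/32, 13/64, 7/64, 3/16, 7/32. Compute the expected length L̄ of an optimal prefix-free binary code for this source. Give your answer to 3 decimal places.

Repeatedly combine the two least-probable nodes; the expected code length is the sum of the merged weights.
merge 7/64 + 3/16 → 19/64
merge 13/64 + 7/32 → 27/64
merge 9/32 + 19/64 → 37/64
merge 27/64 + 37/64 → 1
L = 19/64 + 27/64 + 37/64 + 1 = 147/64 ≈ 2.297 bits/symbol.

2.297 bits/symbol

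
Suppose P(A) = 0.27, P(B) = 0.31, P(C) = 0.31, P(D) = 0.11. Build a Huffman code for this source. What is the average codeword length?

Repeatedly combine the two least-probable nodes; the expected code length is the sum of the merged weights.
merge 11/100 + 27/100 → 19/50
merge 31/100 + 31/100 → 31/50
merge 19/50 + 31/50 → 1
L = 19/50 + 31/50 + 1 = 2 bits/symbol.

2 bits/symbol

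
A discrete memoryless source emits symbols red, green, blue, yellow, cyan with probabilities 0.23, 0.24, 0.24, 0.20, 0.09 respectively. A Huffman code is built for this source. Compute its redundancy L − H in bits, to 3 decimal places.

Entropy H = −Σ p log₂ p ≈ 2.2530 bits.
Huffman merges: 9/100+1/5→29/100; 23/100+6/25→47/100; 6/25+29/100→53/100; 47/100+53/100→1. L = 229/100 ≈ 2.2900.
L − H = 2.2900 − 2.2530 = 0.037 bits.

0.037 bits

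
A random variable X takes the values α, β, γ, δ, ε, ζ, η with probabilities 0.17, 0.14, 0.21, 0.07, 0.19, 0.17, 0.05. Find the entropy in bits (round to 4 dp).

2.6790 bits

H = −Σ pᵢ log₂ pᵢ.
−0.17·log₂(0.17) = 0.4346
−0.14·log₂(0.14) = 0.3971
−0.21·log₂(0.21) = 0.4728
−0.07·log₂(0.07) = 0.2686
−0.19·log₂(0.19) = 0.4552
−0.17·log₂(0.17) = 0.4346
−0.05·log₂(0.05) = 0.2161
Sum ≈ 2.6790 → 2.6790 bits.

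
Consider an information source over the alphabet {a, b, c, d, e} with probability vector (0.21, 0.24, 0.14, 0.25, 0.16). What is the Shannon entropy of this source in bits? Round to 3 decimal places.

2.287 bits

H = −Σ pᵢ log₂ pᵢ.
−0.21·log₂(0.21) = 0.4728
−0.24·log₂(0.24) = 0.4941
−0.14·log₂(0.14) = 0.3971
−0.25·log₂(0.25) = 0.5000
−0.16·log₂(0.16) = 0.4230
Sum ≈ 2.2871 → 2.287 bits.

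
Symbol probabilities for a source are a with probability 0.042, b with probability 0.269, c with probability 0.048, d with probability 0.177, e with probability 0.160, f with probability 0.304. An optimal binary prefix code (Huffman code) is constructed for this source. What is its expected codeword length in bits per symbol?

Repeatedly combine the two least-probable nodes; the expected code length is the sum of the merged weights.
merge 21/500 + 6/125 → 9/100
merge 9/100 + 4/25 → 1/4
merge 177/1000 + 1/4 → 427/1000
merge 269/1000 + 38/125 → 573/1000
merge 427/1000 + 573/1000 → 1
L = 9/100 + 1/4 + 427/1000 + 573/1000 + 1 = 117/50 = 2.34 bits/symbol.

2.34 bits/symbol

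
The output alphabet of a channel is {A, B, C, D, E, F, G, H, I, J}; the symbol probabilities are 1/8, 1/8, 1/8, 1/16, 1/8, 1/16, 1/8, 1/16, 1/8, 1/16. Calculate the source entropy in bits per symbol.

Each probability is a power of 1/2, so log₂(1/p) is an integer.
H = Σ p·log₂(1/p) = 1/8·3 + 1/8·3 + 1/8·3 + 1/16·4 + 1/8·3 + 1/16·4 + 1/8·3 + 1/16·4 + 1/8·3 + 1/16·4 = 3.25 bits.

3.25 bits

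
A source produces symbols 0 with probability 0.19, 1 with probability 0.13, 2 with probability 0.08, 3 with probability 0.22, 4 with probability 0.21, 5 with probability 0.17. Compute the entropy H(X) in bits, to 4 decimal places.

2.5174 bits

H = −Σ pᵢ log₂ pᵢ.
−0.19·log₂(0.19) = 0.4552
−0.13·log₂(0.13) = 0.3826
−0.08·log₂(0.08) = 0.2915
−0.22·log₂(0.22) = 0.4806
−0.21·log₂(0.21) = 0.4728
−0.17·log₂(0.17) = 0.4346
Sum ≈ 2.5174 → 2.5174 bits.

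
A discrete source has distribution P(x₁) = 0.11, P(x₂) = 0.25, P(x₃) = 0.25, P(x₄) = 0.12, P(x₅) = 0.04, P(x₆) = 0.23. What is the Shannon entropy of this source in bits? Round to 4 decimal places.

H = −Σ pᵢ log₂ pᵢ.
−0.11·log₂(0.11) = 0.3503
−0.25·log₂(0.25) = 0.5000
−0.25·log₂(0.25) = 0.5000
−0.12·log₂(0.12) = 0.3671
−0.04·log₂(0.04) = 0.1858
−0.23·log₂(0.23) = 0.4877
Sum ≈ 2.3908 → 2.3908 bits.

2.3908 bits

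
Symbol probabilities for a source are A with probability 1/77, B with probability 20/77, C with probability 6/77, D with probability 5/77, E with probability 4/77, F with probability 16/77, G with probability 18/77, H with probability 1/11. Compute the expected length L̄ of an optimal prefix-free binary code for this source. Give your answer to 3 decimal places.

2.662 bits/symbol

Repeatedly combine the two least-probable nodes; the expected code length is the sum of the merged weights.
merge 1/77 + 4/77 → 5/77
merge 5/77 + 5/77 → 10/77
merge 6/77 + 1/11 → 13/77
merge 10/77 + 13/77 → 23/77
merge 16/77 + 18/77 → 34/77
merge 20/77 + 23/77 → 43/77
merge 34/77 + 43/77 → 1
L = 5/77 + 10/77 + 13/77 + 23/77 + 34/77 + 43/77 + 1 = 205/77 ≈ 2.662 bits/symbol.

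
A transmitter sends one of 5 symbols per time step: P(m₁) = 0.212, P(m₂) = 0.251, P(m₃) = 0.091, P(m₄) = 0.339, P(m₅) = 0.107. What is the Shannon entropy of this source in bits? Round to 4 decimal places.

H = −Σ pᵢ log₂ pᵢ.
−0.212·log₂(0.212) = 0.4744
−0.251·log₂(0.251) = 0.5006
−0.091·log₂(0.091) = 0.3147
−0.339·log₂(0.339) = 0.5291
−0.107·log₂(0.107) = 0.3450
Sum ≈ 2.1637 → 2.1637 bits.

2.1637 bits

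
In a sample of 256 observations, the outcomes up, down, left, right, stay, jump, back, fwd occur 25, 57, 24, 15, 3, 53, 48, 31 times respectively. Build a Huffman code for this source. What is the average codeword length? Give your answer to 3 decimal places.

Probabilities are the counts divided by 256.
Repeatedly combine the two least-probable nodes; the expected code length is the sum of the merged weights.
merge 3/256 + 15/256 → 9/128
merge 9/128 + 3/32 → 21/128
merge 25/256 + 31/256 → 7/32
merge 21/128 + 3/16 → 45/128
merge 53/256 + 7/32 → 109/256
merge 57/256 + 45/128 → 147/256
merge 109/256 + 147/256 → 1
L = 9/128 + 21/128 + 7/32 + 45/128 + 109/256 + 147/256 + 1 = 359/128 ≈ 2.805 bits/symbol.

2.805 bits/symbol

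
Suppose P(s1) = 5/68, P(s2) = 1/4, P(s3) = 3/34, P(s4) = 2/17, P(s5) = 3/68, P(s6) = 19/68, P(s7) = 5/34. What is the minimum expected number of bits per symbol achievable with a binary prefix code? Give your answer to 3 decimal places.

2.588 bits/symbol

Repeatedly combine the two least-probable nodes; the expected code length is the sum of the merged weights.
merge 3/68 + 5/68 → 2/17
merge 3/34 + 2/17 → 7/34
merge 2/17 + 5/34 → 9/34
merge 7/34 + 1/4 → 31/68
merge 9/34 + 19/68 → 37/68
merge 31/68 + 37/68 → 1
L = 2/17 + 7/34 + 9/34 + 31/68 + 37/68 + 1 = 44/17 ≈ 2.588 bits/symbol.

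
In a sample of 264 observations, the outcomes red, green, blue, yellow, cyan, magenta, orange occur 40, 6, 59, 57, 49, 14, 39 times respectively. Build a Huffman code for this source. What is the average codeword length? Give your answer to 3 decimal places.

Probabilities are the counts divided by 264.
Repeatedly combine the two least-probable nodes; the expected code length is the sum of the merged weights.
merge 1/44 + 7/132 → 5/66
merge 5/66 + 13/88 → 59/264
merge 5/33 + 49/264 → 89/264
merge 19/88 + 59/264 → 29/66
merge 59/264 + 89/264 → 37/66
merge 29/66 + 37/66 → 1
L = 5/66 + 59/264 + 89/264 + 29/66 + 37/66 + 1 = 29/11 ≈ 2.636 bits/symbol.

2.636 bits/symbol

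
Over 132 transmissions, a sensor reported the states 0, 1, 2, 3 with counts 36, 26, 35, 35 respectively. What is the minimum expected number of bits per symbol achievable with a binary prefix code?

2 bits/symbol

Probabilities are the counts divided by 132.
Repeatedly combine the two least-probable nodes; the expected code length is the sum of the merged weights.
merge 13/66 + 35/132 → 61/132
merge 35/132 + 3/11 → 71/132
merge 61/132 + 71/132 → 1
L = 61/132 + 71/132 + 1 = 2 bits/symbol.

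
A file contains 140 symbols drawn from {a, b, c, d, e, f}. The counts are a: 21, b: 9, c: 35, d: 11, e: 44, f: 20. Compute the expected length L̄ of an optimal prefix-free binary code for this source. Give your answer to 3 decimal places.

Probabilities are the counts divided by 140.
Repeatedly combine the two least-probable nodes; the expected code length is the sum of the merged weights.
merge 9/140 + 11/140 → 1/7
merge 1/7 + 1/7 → 2/7
merge 3/20 + 1/4 → 2/5
merge 2/7 + 11/35 → 3/5
merge 2/5 + 3/5 → 1
L = 1/7 + 2/7 + 2/5 + 3/5 + 1 = 17/7 ≈ 2.429 bits/symbol.

2.429 bits/symbol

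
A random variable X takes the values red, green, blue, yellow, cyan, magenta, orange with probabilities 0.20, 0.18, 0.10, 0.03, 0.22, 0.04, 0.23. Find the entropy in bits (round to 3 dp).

H = −Σ pᵢ log₂ pᵢ.
−0.20·log₂(0.20) = 0.4644
−0.18·log₂(0.18) = 0.4453
−0.10·log₂(0.10) = 0.3322
−0.03·log₂(0.03) = 0.1518
−0.22·log₂(0.22) = 0.4806
−0.04·log₂(0.04) = 0.1858
−0.23·log₂(0.23) = 0.4877
Sum ≈ 2.5476 → 2.548 bits.

2.548 bits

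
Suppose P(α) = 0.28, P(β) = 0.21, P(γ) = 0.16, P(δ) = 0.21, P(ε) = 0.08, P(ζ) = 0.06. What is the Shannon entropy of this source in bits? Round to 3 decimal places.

2.418 bits

H = −Σ pᵢ log₂ pᵢ.
−0.28·log₂(0.28) = 0.5142
−0.21·log₂(0.21) = 0.4728
−0.16·log₂(0.16) = 0.4230
−0.21·log₂(0.21) = 0.4728
−0.08·log₂(0.08) = 0.2915
−0.06·log₂(0.06) = 0.2435
Sum ≈ 2.4179 → 2.418 bits.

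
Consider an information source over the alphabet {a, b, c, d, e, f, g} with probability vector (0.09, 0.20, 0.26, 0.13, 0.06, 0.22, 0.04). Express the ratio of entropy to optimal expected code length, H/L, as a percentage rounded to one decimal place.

98.7%

Entropy H = −Σ p log₂ p ≈ 2.5748 bits.
Huffman merges: 1/25+3/50→1/10; 9/100+1/10→19/100; 13/100+19/100→8/25; 1/5+11/50→21/50; 13/50+8/25→29/50; 21/50+29/50→1. L = 261/100 ≈ 2.6100.
Efficiency = H/L = 2.5748/2.6100 = 98.7%.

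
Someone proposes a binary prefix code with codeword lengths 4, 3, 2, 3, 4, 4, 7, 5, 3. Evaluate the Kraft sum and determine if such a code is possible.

0.8515625; yes

With common denominator 2^7 = 128: Σ 2^(−ℓᵢ) = 8/128 + 16/128 + 32/128 + 16/128 + 8/128 + 8/128 + 1/128 + 4/128 + 16/128 = 109/128 = 0.8515625.
Kraft's inequality requires Σ ≤ 1; here Σ = 0.8515625 ≤ 1, so such a prefix code exists.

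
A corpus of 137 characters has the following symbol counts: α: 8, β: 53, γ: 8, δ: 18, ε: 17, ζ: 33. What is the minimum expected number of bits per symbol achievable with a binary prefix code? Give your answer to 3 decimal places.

Probabilities are the counts divided by 137.
Repeatedly combine the two least-probable nodes; the expected code length is the sum of the merged weights.
merge 8/137 + 8/137 → 16/137
merge 16/137 + 17/137 → 33/137
merge 18/137 + 33/137 → 51/137
merge 33/137 + 51/137 → 84/137
merge 53/137 + 84/137 → 1
L = 16/137 + 33/137 + 51/137 + 84/137 + 1 = 321/137 ≈ 2.343 bits/symbol.

2.343 bits/symbol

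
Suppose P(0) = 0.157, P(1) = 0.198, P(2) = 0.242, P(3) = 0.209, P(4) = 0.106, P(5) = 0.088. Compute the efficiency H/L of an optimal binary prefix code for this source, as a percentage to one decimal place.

Entropy H = −Σ p log₂ p ≈ 2.5011 bits.
Huffman merges: 11/125+53/500→97/500; 157/1000+97/500→351/1000; 99/500+209/1000→407/1000; 121/500+351/1000→593/1000; 407/1000+593/1000→1. L = 509/200 ≈ 2.5450.
Efficiency = H/L = 2.5011/2.5450 = 98.3%.

98.3%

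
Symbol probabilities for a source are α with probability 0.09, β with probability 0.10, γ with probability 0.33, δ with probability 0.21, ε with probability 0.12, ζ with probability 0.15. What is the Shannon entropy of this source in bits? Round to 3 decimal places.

2.423 bits

H = −Σ pᵢ log₂ pᵢ.
−0.09·log₂(0.09) = 0.3127
−0.10·log₂(0.10) = 0.3322
−0.33·log₂(0.33) = 0.5278
−0.21·log₂(0.21) = 0.4728
−0.12·log₂(0.12) = 0.3671
−0.15·log₂(0.15) = 0.4105
Sum ≈ 2.4231 → 2.423 bits.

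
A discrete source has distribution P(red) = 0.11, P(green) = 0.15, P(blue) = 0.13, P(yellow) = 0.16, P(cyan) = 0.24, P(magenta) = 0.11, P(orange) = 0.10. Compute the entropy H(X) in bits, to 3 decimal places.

2.743 bits

H = −Σ pᵢ log₂ pᵢ.
−0.11·log₂(0.11) = 0.3503
−0.15·log₂(0.15) = 0.4105
−0.13·log₂(0.13) = 0.3826
−0.16·log₂(0.16) = 0.4230
−0.24·log₂(0.24) = 0.4941
−0.11·log₂(0.11) = 0.3503
−0.10·log₂(0.10) = 0.3322
Sum ≈ 2.7431 → 2.743 bits.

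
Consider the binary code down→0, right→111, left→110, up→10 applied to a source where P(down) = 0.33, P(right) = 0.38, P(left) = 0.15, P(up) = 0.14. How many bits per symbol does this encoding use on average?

L̄ = Σ pᵢ·ℓᵢ = 0.33·1 + 0.38·3 + 0.15·3 + 0.14·2 = 2.2 bits/symbol.

2.2 bits/symbol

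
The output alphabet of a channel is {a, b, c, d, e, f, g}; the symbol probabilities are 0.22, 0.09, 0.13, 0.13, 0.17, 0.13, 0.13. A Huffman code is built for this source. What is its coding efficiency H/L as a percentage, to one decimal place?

99.2%

Entropy H = −Σ p log₂ p ≈ 2.7584 bits.
Huffman merges: 9/100+13/100→11/50; 13/100+13/100→13/50; 13/100+17/100→3/10; 11/50+11/50→11/25; 13/50+3/10→14/25; 11/25+14/25→1. L = 139/50 ≈ 2.7800.
Efficiency = H/L = 2.7584/2.7800 = 99.2%.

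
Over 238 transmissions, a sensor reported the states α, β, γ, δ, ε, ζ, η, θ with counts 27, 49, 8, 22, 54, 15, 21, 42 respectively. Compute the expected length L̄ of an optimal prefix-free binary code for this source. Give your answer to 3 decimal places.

2.845 bits/symbol

Probabilities are the counts divided by 238.
Repeatedly combine the two least-probable nodes; the expected code length is the sum of the merged weights.
merge 4/119 + 15/238 → 23/238
merge 3/34 + 11/119 → 43/238
merge 23/238 + 27/238 → 25/119
merge 3/17 + 43/238 → 5/14
merge 7/34 + 25/119 → 99/238
merge 27/119 + 5/14 → 139/238
merge 99/238 + 139/238 → 1
L = 23/238 + 43/238 + 25/119 + 5/14 + 99/238 + 139/238 + 1 = 677/238 ≈ 2.845 bits/symbol.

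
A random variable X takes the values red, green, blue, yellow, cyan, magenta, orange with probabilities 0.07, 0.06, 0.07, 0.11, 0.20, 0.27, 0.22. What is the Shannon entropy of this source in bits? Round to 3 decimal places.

2.586 bits

H = −Σ pᵢ log₂ pᵢ.
−0.07·log₂(0.07) = 0.2686
−0.06·log₂(0.06) = 0.2435
−0.07·log₂(0.07) = 0.2686
−0.11·log₂(0.11) = 0.3503
−0.20·log₂(0.20) = 0.4644
−0.27·log₂(0.27) = 0.5100
−0.22·log₂(0.22) = 0.4806
Sum ≈ 2.5859 → 2.586 bits.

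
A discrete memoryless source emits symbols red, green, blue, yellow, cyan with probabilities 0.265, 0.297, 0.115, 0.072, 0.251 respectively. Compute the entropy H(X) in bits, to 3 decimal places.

H = −Σ pᵢ log₂ pᵢ.
−0.265·log₂(0.265) = 0.5077
−0.297·log₂(0.297) = 0.5202
−0.115·log₂(0.115) = 0.3588
−0.072·log₂(0.072) = 0.2733
−0.251·log₂(0.251) = 0.5006
Sum ≈ 2.1606 → 2.161 bits.

2.161 bits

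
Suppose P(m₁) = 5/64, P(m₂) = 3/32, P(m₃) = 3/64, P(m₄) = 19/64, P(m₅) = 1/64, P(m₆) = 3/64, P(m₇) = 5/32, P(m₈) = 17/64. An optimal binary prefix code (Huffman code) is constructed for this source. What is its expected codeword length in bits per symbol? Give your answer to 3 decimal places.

Repeatedly combine the two least-probable nodes; the expected code length is the sum of the merged weights.
merge 1/64 + 3/64 → 1/16
merge 3/64 + 1/16 → 7/64
merge 5/64 + 3/32 → 11/64
merge 7/64 + 5/32 → 17/64
merge 11/64 + 17/64 → 7/16
merge 17/64 + 19/64 → 9/16
merge 7/16 + 9/16 → 1
L = 1/16 + 7/64 + 11/64 + 17/64 + 7/16 + 9/16 + 1 = 167/64 ≈ 2.609 bits/symbol.

2.609 bits/symbol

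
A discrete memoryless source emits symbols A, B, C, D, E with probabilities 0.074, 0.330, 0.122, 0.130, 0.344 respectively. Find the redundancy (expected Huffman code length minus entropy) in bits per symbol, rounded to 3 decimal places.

0.090 bits

Entropy H = −Σ p log₂ p ≈ 2.0883 bits.
Huffman merges: 37/500+61/500→49/250; 13/100+49/250→163/500; 163/500+33/100→82/125; 43/125+82/125→1. L = 1089/500 ≈ 2.1780.
L − H = 2.1780 − 2.0883 = 0.090 bits.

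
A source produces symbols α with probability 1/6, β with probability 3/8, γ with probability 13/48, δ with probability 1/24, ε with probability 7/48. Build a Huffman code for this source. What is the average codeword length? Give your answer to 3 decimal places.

Repeatedly combine the two least-probable nodes; the expected code length is the sum of the merged weights.
merge 1/24 + 7/48 → 3/16
merge 1/6 + 3/16 → 17/48
merge 13/48 + 17/48 → 5/8
merge 3/8 + 5/8 → 1
L = 3/16 + 17/48 + 5/8 + 1 = 13/6 ≈ 2.167 bits/symbol.

2.167 bits/symbol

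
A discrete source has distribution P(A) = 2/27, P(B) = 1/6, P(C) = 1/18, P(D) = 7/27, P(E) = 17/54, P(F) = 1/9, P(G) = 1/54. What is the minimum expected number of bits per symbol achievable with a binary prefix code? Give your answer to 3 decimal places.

2.481 bits/symbol

Repeatedly combine the two least-probable nodes; the expected code length is the sum of the merged weights.
merge 1/54 + 1/18 → 2/27
merge 2/27 + 2/27 → 4/27
merge 1/9 + 4/27 → 7/27
merge 1/6 + 7/27 → 23/54
merge 7/27 + 17/54 → 31/54
merge 23/54 + 31/54 → 1
L = 2/27 + 4/27 + 7/27 + 23/54 + 31/54 + 1 = 67/27 ≈ 2.481 bits/symbol.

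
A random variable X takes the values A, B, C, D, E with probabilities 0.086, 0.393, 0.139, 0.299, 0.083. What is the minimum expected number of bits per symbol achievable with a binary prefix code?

2.084 bits/symbol

Repeatedly combine the two least-probable nodes; the expected code length is the sum of the merged weights.
merge 83/1000 + 43/500 → 169/1000
merge 139/1000 + 169/1000 → 77/250
merge 299/1000 + 77/250 → 607/1000
merge 393/1000 + 607/1000 → 1
L = 169/1000 + 77/250 + 607/1000 + 1 = 521/250 = 2.084 bits/symbol.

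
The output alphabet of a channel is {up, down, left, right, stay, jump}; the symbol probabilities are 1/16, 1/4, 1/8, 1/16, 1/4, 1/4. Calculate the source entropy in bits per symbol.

2.375 bits

Each probability is a power of 1/2, so log₂(1/p) is an integer.
H = Σ p·log₂(1/p) = 1/16·4 + 1/4·2 + 1/8·3 + 1/16·4 + 1/4·2 + 1/4·2 = 2.375 bits.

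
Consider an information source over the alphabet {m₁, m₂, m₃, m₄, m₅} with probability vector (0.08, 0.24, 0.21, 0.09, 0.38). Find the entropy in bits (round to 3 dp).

H = −Σ pᵢ log₂ pᵢ.
−0.08·log₂(0.08) = 0.2915
−0.24·log₂(0.24) = 0.4941
−0.21·log₂(0.21) = 0.4728
−0.09·log₂(0.09) = 0.3127
−0.38·log₂(0.38) = 0.5305
Sum ≈ 2.1016 → 2.102 bits.

2.102 bits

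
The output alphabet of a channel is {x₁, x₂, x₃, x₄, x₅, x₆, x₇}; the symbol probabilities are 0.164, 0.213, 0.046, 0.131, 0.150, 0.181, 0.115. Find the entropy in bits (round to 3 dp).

H = −Σ pᵢ log₂ pᵢ.
−0.164·log₂(0.164) = 0.4278
−0.213·log₂(0.213) = 0.4752
−0.046·log₂(0.046) = 0.2043
−0.131·log₂(0.131) = 0.3841
−0.150·log₂(0.150) = 0.4105
−0.181·log₂(0.181) = 0.4463
−0.115·log₂(0.115) = 0.3588
Sum ≈ 2.7072 → 2.707 bits.

2.707 bits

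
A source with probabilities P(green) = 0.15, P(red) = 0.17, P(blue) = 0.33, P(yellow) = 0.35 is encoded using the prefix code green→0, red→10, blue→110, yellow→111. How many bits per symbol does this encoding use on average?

L̄ = Σ pᵢ·ℓᵢ = 0.15·1 + 0.17·2 + 0.33·3 + 0.35·3 = 2.53 bits/symbol.

2.53 bits/symbol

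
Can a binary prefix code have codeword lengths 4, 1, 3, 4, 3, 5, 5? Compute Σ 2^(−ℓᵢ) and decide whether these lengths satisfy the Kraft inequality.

0.9375; yes

With common denominator 2^5 = 32: Σ 2^(−ℓᵢ) = 2/32 + 16/32 + 4/32 + 2/32 + 4/32 + 1/32 + 1/32 = 30/32 = 0.9375.
Kraft's inequality requires Σ ≤ 1; here Σ = 0.9375 ≤ 1, so such a prefix code exists.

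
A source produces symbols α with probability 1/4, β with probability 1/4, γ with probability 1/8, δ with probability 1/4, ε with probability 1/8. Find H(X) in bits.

Each probability is a power of 1/2, so log₂(1/p) is an integer.
H = Σ p·log₂(1/p) = 1/4·2 + 1/4·2 + 1/8·3 + 1/4·2 + 1/8·3 = 2.25 bits.

2.25 bits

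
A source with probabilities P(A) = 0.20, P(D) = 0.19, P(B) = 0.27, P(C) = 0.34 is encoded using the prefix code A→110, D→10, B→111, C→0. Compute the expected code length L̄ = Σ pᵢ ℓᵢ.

2.13 bits/symbol

L̄ = Σ pᵢ·ℓᵢ = 0.20·3 + 0.19·2 + 0.27·3 + 0.34·1 = 2.13 bits/symbol.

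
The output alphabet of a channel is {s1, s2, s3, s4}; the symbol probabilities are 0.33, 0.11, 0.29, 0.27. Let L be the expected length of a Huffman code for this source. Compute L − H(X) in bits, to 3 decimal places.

0.094 bits

Entropy H = −Σ p log₂ p ≈ 1.9060 bits.
Huffman merges: 11/100+27/100→19/50; 29/100+33/100→31/50; 19/50+31/50→1. L = 2 ≈ 2.0000.
L − H = 2.0000 − 1.9060 = 0.094 bits.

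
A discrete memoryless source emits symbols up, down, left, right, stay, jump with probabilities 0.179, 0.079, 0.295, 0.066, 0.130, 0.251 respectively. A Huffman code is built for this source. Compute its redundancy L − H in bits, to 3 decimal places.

Entropy H = −Σ p log₂ p ≈ 2.3951 bits.
Huffman merges: 33/500+79/1000→29/200; 13/100+29/200→11/40; 179/1000+251/1000→43/100; 11/40+59/200→57/100; 43/100+57/100→1. L = 121/50 ≈ 2.4200.
L − H = 2.4200 − 2.3951 = 0.025 bits.

0.025 bits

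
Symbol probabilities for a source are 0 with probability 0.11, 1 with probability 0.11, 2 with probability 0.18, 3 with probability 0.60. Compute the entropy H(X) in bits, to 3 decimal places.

H = −Σ pᵢ log₂ pᵢ.
−0.11·log₂(0.11) = 0.3503
−0.11·log₂(0.11) = 0.3503
−0.18·log₂(0.18) = 0.4453
−0.60·log₂(0.60) = 0.4422
Sum ≈ 1.5881 → 1.588 bits.

1.588 bits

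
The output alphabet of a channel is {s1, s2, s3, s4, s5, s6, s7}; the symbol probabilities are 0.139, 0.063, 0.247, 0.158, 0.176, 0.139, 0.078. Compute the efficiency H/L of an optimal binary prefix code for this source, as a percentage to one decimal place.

99.0%

Entropy H = −Σ p log₂ p ≈ 2.6898 bits.
Huffman merges: 63/1000+39/500→141/1000; 139/1000+139/1000→139/500; 141/1000+79/500→299/1000; 22/125+247/1000→423/1000; 139/500+299/1000→577/1000; 423/1000+577/1000→1. L = 1359/500 ≈ 2.7180.
Efficiency = H/L = 2.6898/2.7180 = 99.0%.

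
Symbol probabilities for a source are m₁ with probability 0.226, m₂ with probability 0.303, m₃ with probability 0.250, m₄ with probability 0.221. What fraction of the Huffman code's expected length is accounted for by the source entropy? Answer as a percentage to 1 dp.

99.4%

Entropy H = −Σ p log₂ p ≈ 1.9882 bits.
Huffman merges: 221/1000+113/500→447/1000; 1/4+303/1000→553/1000; 447/1000+553/1000→1. L = 2 ≈ 2.0000.
Efficiency = H/L = 1.9882/2.0000 = 99.4%.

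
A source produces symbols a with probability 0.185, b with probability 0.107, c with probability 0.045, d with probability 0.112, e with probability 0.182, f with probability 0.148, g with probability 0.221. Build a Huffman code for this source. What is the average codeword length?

2.746 bits/symbol

Repeatedly combine the two least-probable nodes; the expected code length is the sum of the merged weights.
merge 9/200 + 107/1000 → 19/125
merge 14/125 + 37/250 → 13/50
merge 19/125 + 91/500 → 167/500
merge 37/200 + 221/1000 → 203/500
merge 13/50 + 167/500 → 297/500
merge 203/500 + 297/500 → 1
L = 19/125 + 13/50 + 167/500 + 203/500 + 297/500 + 1 = 1373/500 = 2.746 bits/symbol.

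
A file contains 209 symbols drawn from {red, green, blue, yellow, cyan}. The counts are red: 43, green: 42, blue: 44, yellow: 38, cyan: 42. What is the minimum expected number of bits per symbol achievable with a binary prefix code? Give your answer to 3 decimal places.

Probabilities are the counts divided by 209.
Repeatedly combine the two least-probable nodes; the expected code length is the sum of the merged weights.
merge 2/11 + 42/209 → 80/209
merge 42/209 + 43/209 → 85/209
merge 4/19 + 80/209 → 124/209
merge 85/209 + 124/209 → 1
L = 80/209 + 85/209 + 124/209 + 1 = 498/209 ≈ 2.383 bits/symbol.

2.383 bits/symbol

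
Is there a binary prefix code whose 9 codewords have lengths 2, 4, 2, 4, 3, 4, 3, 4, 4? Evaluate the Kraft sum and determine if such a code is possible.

With common denominator 2^4 = 16: Σ 2^(−ℓᵢ) = 4/16 + 1/16 + 4/16 + 1/16 + 2/16 + 1/16 + 2/16 + 1/16 + 1/16 = 17/16 = 1.0625.
Kraft's inequality requires Σ ≤ 1; here Σ = 1.0625 > 1, so no such prefix code exists.

1.0625; no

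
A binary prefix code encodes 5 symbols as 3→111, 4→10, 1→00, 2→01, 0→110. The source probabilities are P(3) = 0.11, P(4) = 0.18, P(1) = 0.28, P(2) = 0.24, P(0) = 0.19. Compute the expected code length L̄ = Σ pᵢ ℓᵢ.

2.3 bits/symbol

L̄ = Σ pᵢ·ℓᵢ = 0.11·3 + 0.18·2 + 0.28·2 + 0.24·2 + 0.19·3 = 2.3 bits/symbol.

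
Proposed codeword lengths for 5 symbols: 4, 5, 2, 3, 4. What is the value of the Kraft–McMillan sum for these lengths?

With common denominator 2^5 = 32: Σ 2^(−ℓᵢ) = 2/32 + 1/32 + 8/32 + 4/32 + 2/32 = 17/32 = 0.53125.

0.53125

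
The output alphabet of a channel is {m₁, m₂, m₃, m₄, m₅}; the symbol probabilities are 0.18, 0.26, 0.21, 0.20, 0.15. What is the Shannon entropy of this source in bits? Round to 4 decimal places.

H = −Σ pᵢ log₂ pᵢ.
−0.18·log₂(0.18) = 0.4453
−0.26·log₂(0.26) = 0.5053
−0.21·log₂(0.21) = 0.4728
−0.20·log₂(0.20) = 0.4644
−0.15·log₂(0.15) = 0.4105
Sum ≈ 2.2983 → 2.2983 bits.

2.2983 bits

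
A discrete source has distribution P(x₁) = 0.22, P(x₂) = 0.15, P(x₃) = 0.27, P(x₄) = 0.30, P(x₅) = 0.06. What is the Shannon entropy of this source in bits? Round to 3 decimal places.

2.166 bits

H = −Σ pᵢ log₂ pᵢ.
−0.22·log₂(0.22) = 0.4806
−0.15·log₂(0.15) = 0.4105
−0.27·log₂(0.27) = 0.5100
−0.30·log₂(0.30) = 0.5211
−0.06·log₂(0.06) = 0.2435
Sum ≈ 2.1658 → 2.166 bits.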